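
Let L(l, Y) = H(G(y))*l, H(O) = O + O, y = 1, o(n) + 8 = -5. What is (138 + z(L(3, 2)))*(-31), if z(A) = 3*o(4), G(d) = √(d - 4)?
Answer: -3069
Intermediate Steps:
o(n) = -13 (o(n) = -8 - 5 = -13)
G(d) = √(-4 + d)
H(O) = 2*O
L(l, Y) = 2*I*l*√3 (L(l, Y) = (2*√(-4 + 1))*l = (2*√(-3))*l = (2*(I*√3))*l = (2*I*√3)*l = 2*I*l*√3)
z(A) = -39 (z(A) = 3*(-13) = -39)
(138 + z(L(3, 2)))*(-31) = (138 - 39)*(-31) = 99*(-31) = -3069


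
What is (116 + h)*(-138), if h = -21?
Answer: -13110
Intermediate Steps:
(116 + h)*(-138) = (116 - 21)*(-138) = 95*(-138) = -13110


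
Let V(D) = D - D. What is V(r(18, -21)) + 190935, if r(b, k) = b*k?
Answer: 190935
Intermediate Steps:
V(D) = 0
V(r(18, -21)) + 190935 = 0 + 190935 = 190935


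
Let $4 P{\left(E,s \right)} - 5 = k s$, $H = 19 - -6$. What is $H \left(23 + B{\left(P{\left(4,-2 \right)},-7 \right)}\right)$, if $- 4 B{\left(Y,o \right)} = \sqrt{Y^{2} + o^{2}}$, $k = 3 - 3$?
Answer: $575 - \frac{25 \sqrt{809}}{16} \approx 530.56$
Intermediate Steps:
$k = 0$ ($k = 3 - 3 = 0$)
$H = 25$ ($H = 19 + 6 = 25$)
$P{\left(E,s \right)} = \frac{5}{4}$ ($P{\left(E,s \right)} = \frac{5}{4} + \frac{0 s}{4} = \frac{5}{4} + \frac{1}{4} \cdot 0 = \frac{5}{4} + 0 = \frac{5}{4}$)
$B{\left(Y,o \right)} = - \frac{\sqrt{Y^{2} + o^{2}}}{4}$
$H \left(23 + B{\left(P{\left(4,-2 \right)},-7 \right)}\right) = 25 \left(23 - \frac{\sqrt{\left(\frac{5}{4}\right)^{2} + \left(-7\right)^{2}}}{4}\right) = 25 \left(23 - \frac{\sqrt{\frac{25}{16} + 49}}{4}\right) = 25 \left(23 - \frac{\sqrt{\frac{809}{16}}}{4}\right) = 25 \left(23 - \frac{\frac{1}{4} \sqrt{809}}{4}\right) = 25 \left(23 - \frac{\sqrt{809}}{16}\right) = 575 - \frac{25 \sqrt{809}}{16}$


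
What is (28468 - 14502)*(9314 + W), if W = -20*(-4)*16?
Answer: 147955804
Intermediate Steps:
W = 1280 (W = 80*16 = 1280)
(28468 - 14502)*(9314 + W) = (28468 - 14502)*(9314 + 1280) = 13966*10594 = 147955804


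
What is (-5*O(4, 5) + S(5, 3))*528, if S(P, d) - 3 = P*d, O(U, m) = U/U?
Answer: 6864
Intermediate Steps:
O(U, m) = 1
S(P, d) = 3 + P*d
(-5*O(4, 5) + S(5, 3))*528 = (-5*1 + (3 + 5*3))*528 = (-5 + (3 + 15))*528 = (-5 + 18)*528 = 13*528 = 6864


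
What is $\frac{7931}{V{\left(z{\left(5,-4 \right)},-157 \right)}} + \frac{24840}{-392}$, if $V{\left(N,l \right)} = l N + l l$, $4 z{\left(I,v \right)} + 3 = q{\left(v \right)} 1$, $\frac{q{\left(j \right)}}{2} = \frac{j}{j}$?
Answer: $- \frac{305073589}{4838897} \approx -63.046$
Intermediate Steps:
$q{\left(j \right)} = 2$ ($q{\left(j \right)} = 2 \frac{j}{j} = 2 \cdot 1 = 2$)
$z{\left(I,v \right)} = - \frac{1}{4}$ ($z{\left(I,v \right)} = - \frac{3}{4} + \frac{2 \cdot 1}{4} = - \frac{3}{4} + \frac{1}{4} \cdot 2 = - \frac{3}{4} + \frac{1}{2} = - \frac{1}{4}$)
$V{\left(N,l \right)} = l^{2} + N l$ ($V{\left(N,l \right)} = N l + l^{2} = l^{2} + N l$)
$\frac{7931}{V{\left(z{\left(5,-4 \right)},-157 \right)}} + \frac{24840}{-392} = \frac{7931}{\left(-157\right) \left(- \frac{1}{4} - 157\right)} + \frac{24840}{-392} = \frac{7931}{\left(-157\right) \left(- \frac{629}{4}\right)} + 24840 \left(- \frac{1}{392}\right) = \frac{7931}{\frac{98753}{4}} - \frac{3105}{49} = 7931 \cdot \frac{4}{98753} - \frac{3105}{49} = \frac{31724}{98753} - \frac{3105}{49} = - \frac{305073589}{4838897}$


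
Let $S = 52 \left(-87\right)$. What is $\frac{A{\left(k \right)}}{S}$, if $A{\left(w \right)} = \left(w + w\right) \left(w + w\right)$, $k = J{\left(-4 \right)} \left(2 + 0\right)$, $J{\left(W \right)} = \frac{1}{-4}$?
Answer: $- \frac{1}{4524} \approx -0.00022104$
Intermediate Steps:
$J{\left(W \right)} = - \frac{1}{4}$
$S = -4524$
$k = - \frac{1}{2}$ ($k = - \frac{2 + 0}{4} = \left(- \frac{1}{4}\right) 2 = - \frac{1}{2} \approx -0.5$)
$A{\left(w \right)} = 4 w^{2}$ ($A{\left(w \right)} = 2 w 2 w = 4 w^{2}$)
$\frac{A{\left(k \right)}}{S} = \frac{4 \left(- \frac{1}{2}\right)^{2}}{-4524} = 4 \cdot \frac{1}{4} \left(- \frac{1}{4524}\right) = 1 \left(- \frac{1}{4524}\right) = - \frac{1}{4524}$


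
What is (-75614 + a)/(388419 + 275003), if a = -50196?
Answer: -62905/331711 ≈ -0.18964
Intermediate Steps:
(-75614 + a)/(388419 + 275003) = (-75614 - 50196)/(388419 + 275003) = -125810/663422 = -125810*1/663422 = -62905/331711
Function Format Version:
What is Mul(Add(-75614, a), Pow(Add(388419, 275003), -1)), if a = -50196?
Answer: Rational(-62905, 331711) ≈ -0.18964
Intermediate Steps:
Mul(Add(-75614, a), Pow(Add(388419, 275003), -1)) = Mul(Add(-75614, -50196), Pow(Add(388419, 275003), -1)) = Mul(-125810, Pow(663422, -1)) = Mul(-125810, Rational(1, 663422)) = Rational(-62905, 331711)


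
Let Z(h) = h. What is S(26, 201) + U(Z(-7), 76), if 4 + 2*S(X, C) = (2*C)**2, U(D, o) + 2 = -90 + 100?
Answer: 80808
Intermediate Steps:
U(D, o) = 8 (U(D, o) = -2 + (-90 + 100) = -2 + 10 = 8)
S(X, C) = -2 + 2*C**2 (S(X, C) = -2 + (2*C)**2/2 = -2 + (4*C**2)/2 = -2 + 2*C**2)
S(26, 201) + U(Z(-7), 76) = (-2 + 2*201**2) + 8 = (-2 + 2*40401) + 8 = (-2 + 80802) + 8 = 80800 + 8 = 80808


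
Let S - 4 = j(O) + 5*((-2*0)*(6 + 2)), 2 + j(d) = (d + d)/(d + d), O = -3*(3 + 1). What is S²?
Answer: 9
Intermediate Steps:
O = -12 (O = -3*4 = -12)
j(d) = -1 (j(d) = -2 + (d + d)/(d + d) = -2 + (2*d)/((2*d)) = -2 + (2*d)*(1/(2*d)) = -2 + 1 = -1)
S = 3 (S = 4 + (-1 + 5*((-2*0)*(6 + 2))) = 4 + (-1 + 5*(0*8)) = 4 + (-1 + 5*0) = 4 + (-1 + 0) = 4 - 1 = 3)
S² = 3² = 9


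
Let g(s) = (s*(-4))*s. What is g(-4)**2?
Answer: 4096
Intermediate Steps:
g(s) = -4*s**2 (g(s) = (-4*s)*s = -4*s**2)
g(-4)**2 = (-4*(-4)**2)**2 = (-4*16)**2 = (-64)**2 = 4096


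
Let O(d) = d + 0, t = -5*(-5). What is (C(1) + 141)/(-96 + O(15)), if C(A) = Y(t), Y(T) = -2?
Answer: -139/81 ≈ -1.7160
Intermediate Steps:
t = 25
O(d) = d
C(A) = -2
(C(1) + 141)/(-96 + O(15)) = (-2 + 141)/(-96 + 15) = 139/(-81) = 139*(-1/81) = -139/81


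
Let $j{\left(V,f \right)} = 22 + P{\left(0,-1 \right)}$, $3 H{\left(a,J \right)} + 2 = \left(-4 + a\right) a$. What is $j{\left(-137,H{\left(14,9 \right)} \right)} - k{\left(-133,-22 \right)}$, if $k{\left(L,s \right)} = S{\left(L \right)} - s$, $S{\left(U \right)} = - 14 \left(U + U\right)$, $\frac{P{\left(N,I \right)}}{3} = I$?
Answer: $-3727$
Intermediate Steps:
$H{\left(a,J \right)} = - \frac{2}{3} + \frac{a \left(-4 + a\right)}{3}$ ($H{\left(a,J \right)} = - \frac{2}{3} + \frac{\left(-4 + a\right) a}{3} = - \frac{2}{3} + \frac{a \left(-4 + a\right)}{3}$)
$P{\left(N,I \right)} = 3 I$
$j{\left(V,f \right)} = 19$ ($j{\left(V,f \right)} = 22 + 3 \left(-1\right) = 22 - 3 = 19$)
$S{\left(U \right)} = - 28 U$ ($S{\left(U \right)} = - 14 \cdot 2 U = - 28 U$)
$k{\left(L,s \right)} = - s - 28 L$ ($k{\left(L,s \right)} = - 28 L - s = - s - 28 L$)
$j{\left(-137,H{\left(14,9 \right)} \right)} - k{\left(-133,-22 \right)} = 19 - \left(\left(-1\right) \left(-22\right) - -3724\right) = 19 - \left(22 + 3724\right) = 19 - 3746 = -3727$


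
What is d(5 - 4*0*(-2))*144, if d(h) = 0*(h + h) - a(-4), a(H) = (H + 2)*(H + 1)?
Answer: -864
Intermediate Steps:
a(H) = (1 + H)*(2 + H) (a(H) = (2 + H)*(1 + H) = (1 + H)*(2 + H))
d(h) = -6 (d(h) = 0*(h + h) - (2 + (-4)² + 3*(-4)) = 0*(2*h) - (2 + 16 - 12) = 0 - 1*6 = 0 - 6 = -6)
d(5 - 4*0*(-2))*144 = -6*144 = -864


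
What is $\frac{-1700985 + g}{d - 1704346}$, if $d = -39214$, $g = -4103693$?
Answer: $\frac{2902339}{871780} \approx 3.3292$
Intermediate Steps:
$\frac{-1700985 + g}{d - 1704346} = \frac{-1700985 - 4103693}{-39214 - 1704346} = - \frac{5804678}{-1743560} = \left(-5804678\right) \left(- \frac{1}{1743560}\right) = \frac{2902339}{871780}$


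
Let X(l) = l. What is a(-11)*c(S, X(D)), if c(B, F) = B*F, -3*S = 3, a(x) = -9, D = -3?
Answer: -27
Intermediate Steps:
S = -1 (S = -⅓*3 = -1)
a(-11)*c(S, X(D)) = -(-9)*(-3) = -9*3 = -27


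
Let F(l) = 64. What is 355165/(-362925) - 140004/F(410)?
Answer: -2541684113/1161360 ≈ -2188.5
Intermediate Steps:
355165/(-362925) - 140004/F(410) = 355165/(-362925) - 140004/64 = 355165*(-1/362925) - 140004*1/64 = -71033/72585 - 35001/16 = -2541684113/1161360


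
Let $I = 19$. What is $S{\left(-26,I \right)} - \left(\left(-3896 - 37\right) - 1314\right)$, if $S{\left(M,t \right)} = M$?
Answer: $5221$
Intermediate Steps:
$S{\left(-26,I \right)} - \left(\left(-3896 - 37\right) - 1314\right) = -26 - \left(\left(-3896 - 37\right) - 1314\right) = -26 - \left(-3933 - 1314\right) = -26 - -5247 = -26 + 5247 = 5221$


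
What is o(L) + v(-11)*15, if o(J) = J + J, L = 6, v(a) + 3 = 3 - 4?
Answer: -48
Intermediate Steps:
v(a) = -4 (v(a) = -3 + (3 - 4) = -3 - 1 = -4)
o(J) = 2*J
o(L) + v(-11)*15 = 2*6 - 4*15 = 12 - 60 = -48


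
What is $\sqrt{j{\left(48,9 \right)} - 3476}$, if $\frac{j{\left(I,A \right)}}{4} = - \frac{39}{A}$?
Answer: $\frac{4 i \sqrt{1965}}{3} \approx 59.104 i$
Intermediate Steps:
$j{\left(I,A \right)} = - \frac{156}{A}$ ($j{\left(I,A \right)} = 4 \left(- \frac{39}{A}\right) = - \frac{156}{A}$)
$\sqrt{j{\left(48,9 \right)} - 3476} = \sqrt{- \frac{156}{9} - 3476} = \sqrt{\left(-156\right) \frac{1}{9} - 3476} = \sqrt{- \frac{52}{3} - 3476} = \sqrt{- \frac{10480}{3}} = \frac{4 i \sqrt{1965}}{3}$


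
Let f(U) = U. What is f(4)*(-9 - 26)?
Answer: -140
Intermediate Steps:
f(4)*(-9 - 26) = 4*(-9 - 26) = 4*(-35) = -140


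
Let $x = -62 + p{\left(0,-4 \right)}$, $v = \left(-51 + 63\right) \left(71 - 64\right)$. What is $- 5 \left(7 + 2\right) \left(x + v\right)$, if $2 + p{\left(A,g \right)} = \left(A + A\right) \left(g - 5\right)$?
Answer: $-900$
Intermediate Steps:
$p{\left(A,g \right)} = -2 + 2 A \left(-5 + g\right)$ ($p{\left(A,g \right)} = -2 + \left(A + A\right) \left(g - 5\right) = -2 + 2 A \left(-5 + g\right)$)
$v = 84$ ($v = 12 \cdot 7 = 84$)
$x = -64$ ($x = -62 - \left(2 + 0 \left(-4\right)\right) = -62 + \left(-2 + 0 + 0\right) = -62 - 2 = -64$)
$- 5 \left(7 + 2\right) \left(x + v\right) = - 5 \left(7 + 2\right) \left(-64 + 84\right) = \left(-5\right) 9 \cdot 20 = \left(-45\right) 20 = -900$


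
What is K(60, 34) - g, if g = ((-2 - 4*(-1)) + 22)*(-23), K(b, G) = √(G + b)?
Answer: 552 + √94 ≈ 561.70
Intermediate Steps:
g = -552 (g = ((-2 + 4) + 22)*(-23) = (2 + 22)*(-23) = 24*(-23) = -552)
K(60, 34) - g = √(34 + 60) - 1*(-552) = √94 + 552 = 552 + √94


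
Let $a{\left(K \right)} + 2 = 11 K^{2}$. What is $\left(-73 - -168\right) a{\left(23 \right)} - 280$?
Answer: $552335$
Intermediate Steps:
$a{\left(K \right)} = -2 + 11 K^{2}$
$\left(-73 - -168\right) a{\left(23 \right)} - 280 = \left(-73 - -168\right) \left(-2 + 11 \cdot 23^{2}\right) - 280 = \left(-73 + 168\right) \left(-2 + 11 \cdot 529\right) - 280 = 95 \left(-2 + 5819\right) - 280 = 95 \cdot 5817 - 280 = 552615 - 280 = 552335$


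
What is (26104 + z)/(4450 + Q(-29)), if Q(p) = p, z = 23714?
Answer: 49818/4421 ≈ 11.268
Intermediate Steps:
(26104 + z)/(4450 + Q(-29)) = (26104 + 23714)/(4450 - 29) = 49818/4421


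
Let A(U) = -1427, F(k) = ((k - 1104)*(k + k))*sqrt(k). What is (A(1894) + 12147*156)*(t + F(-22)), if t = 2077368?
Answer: 3933506694840 + 93811811720*I*sqrt(22) ≈ 3.9335e+12 + 4.4002e+11*I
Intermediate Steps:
F(k) = 2*k**(3/2)*(-1104 + k) (F(k) = ((-1104 + k)*(2*k))*sqrt(k) = (2*k*(-1104 + k))*sqrt(k) = 2*k**(3/2)*(-1104 + k))
(A(1894) + 12147*156)*(t + F(-22)) = (-1427 + 12147*156)*(2077368 + 2*(-22)**(3/2)*(-1104 - 22)) = (-1427 + 1894932)*(2077368 + 2*(-22*I*sqrt(22))*(-1126)) = 1893505*(2077368 + 49544*I*sqrt(22)) = 3933506694840 + 93811811720*I*sqrt(22)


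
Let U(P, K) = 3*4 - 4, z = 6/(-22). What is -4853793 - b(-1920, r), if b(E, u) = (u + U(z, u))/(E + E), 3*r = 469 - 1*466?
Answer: -6212855037/1280 ≈ -4.8538e+6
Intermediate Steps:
z = -3/11 (z = 6*(-1/22) = -3/11 ≈ -0.27273)
U(P, K) = 8 (U(P, K) = 12 - 4 = 8)
r = 1 (r = (469 - 1*466)/3 = (469 - 466)/3 = (⅓)*3 = 1)
b(E, u) = (8 + u)/(2*E) (b(E, u) = (u + 8)/(E + E) = (8 + u)/((2*E)) = (8 + u)*(1/(2*E)) = (8 + u)/(2*E))
-4853793 - b(-1920, r) = -4853793 - (8 + 1)/(2*(-1920)) = -4853793 - (-1)*9/(2*1920) = -4853793 - 1*(-3/1280) = -4853793 + 3/1280 = -6212855037/1280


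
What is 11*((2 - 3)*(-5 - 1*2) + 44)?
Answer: 561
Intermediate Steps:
11*((2 - 3)*(-5 - 1*2) + 44) = 11*(-(-5 - 2) + 44) = 11*(-1*(-7) + 44) = 11*(7 + 44) = 11*51 = 561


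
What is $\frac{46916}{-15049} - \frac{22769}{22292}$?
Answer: $- \frac{1388502153}{335472308} \approx -4.1389$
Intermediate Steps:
$\frac{46916}{-15049} - \frac{22769}{22292} = 46916 \left(- \frac{1}{15049}\right) - \frac{22769}{22292} = - \frac{46916}{15049} - \frac{22769}{22292} = - \frac{1388502153}{335472308}$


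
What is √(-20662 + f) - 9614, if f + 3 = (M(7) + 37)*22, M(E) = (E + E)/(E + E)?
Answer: -9614 + I*√19829 ≈ -9614.0 + 140.82*I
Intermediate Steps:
M(E) = 1 (M(E) = (2*E)/((2*E)) = (2*E)*(1/(2*E)) = 1)
f = 833 (f = -3 + (1 + 37)*22 = -3 + 38*22 = -3 + 836 = 833)
√(-20662 + f) - 9614 = √(-20662 + 833) - 9614 = √(-19829) - 9614 = I*√19829 - 9614 = -9614 + I*√19829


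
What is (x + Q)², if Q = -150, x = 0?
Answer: 22500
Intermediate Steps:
(x + Q)² = (0 - 150)² = (-150)² = 22500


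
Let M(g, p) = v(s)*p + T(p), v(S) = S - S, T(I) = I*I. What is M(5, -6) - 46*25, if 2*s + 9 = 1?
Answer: -1114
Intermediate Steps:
T(I) = I²
s = -4 (s = -9/2 + (½)*1 = -9/2 + ½ = -4)
v(S) = 0
M(g, p) = p² (M(g, p) = 0*p + p² = 0 + p² = p²)
M(5, -6) - 46*25 = (-6)² - 46*25 = 36 - 1150 = -1114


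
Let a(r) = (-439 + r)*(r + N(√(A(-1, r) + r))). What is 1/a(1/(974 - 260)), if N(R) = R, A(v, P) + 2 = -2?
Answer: -509796/638948542595 + 509796*I*√2038470/638948542595 ≈ -7.9787e-7 + 0.0011392*I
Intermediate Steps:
A(v, P) = -4 (A(v, P) = -2 - 2 = -4)
a(r) = (-439 + r)*(r + √(-4 + r))
1/a(1/(974 - 260)) = 1/((1/(974 - 260))² - 439/(974 - 260) - 439*√(-4 + 1/(974 - 260)) + √(-4 + 1/(974 - 260))/(974 - 260)) = 1/((1/714)² - 439/714 - 439*√(-4 + 1/714) + √(-4 + 1/714)/714) = 1/((1/714)² - 439*1/714 - 439*√(-4 + 1/714) + √(-4 + 1/714)/714) = 1/(1/509796 - 439/714 - 439*I*√2038470/714 + √(-2855/714)/714) = 1/(1/509796 - 439/714 - 439*I*√2038470/714 + (I*√2038470/714)/714) = 1/(1/509796 - 439/714 - 439*I*√2038470/714 + I*√2038470/509796) = 1/(-313445/509796 - 313445*I*√2038470/509796)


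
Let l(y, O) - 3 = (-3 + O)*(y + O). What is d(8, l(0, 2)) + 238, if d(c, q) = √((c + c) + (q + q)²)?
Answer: 238 + 2*√5 ≈ 242.47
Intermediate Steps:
l(y, O) = 3 + (-3 + O)*(O + y) (l(y, O) = 3 + (-3 + O)*(y + O) = 3 + (-3 + O)*(O + y))
d(c, q) = √(2*c + 4*q²) (d(c, q) = √(2*c + (2*q)²) = √(2*c + 4*q²))
d(8, l(0, 2)) + 238 = √(2*8 + 4*(3 + 2² - 3*2 - 3*0 + 2*0)²) + 238 = √(16 + 4*(3 + 4 - 6 + 0 + 0)²) + 238 = √(16 + 4*1²) + 238 = √(16 + 4*1) + 238 = √(16 + 4) + 238 = √20 + 238 = 2*√5 + 238 = 238 + 2*√5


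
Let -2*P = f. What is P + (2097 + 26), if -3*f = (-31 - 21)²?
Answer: 7721/3 ≈ 2573.7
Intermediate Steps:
f = -2704/3 (f = -(-31 - 21)²/3 = -⅓*(-52)² = -⅓*2704 = -2704/3 ≈ -901.33)
P = 1352/3 (P = -½*(-2704/3) = 1352/3 ≈ 450.67)
P + (2097 + 26) = 1352/3 + (2097 + 26) = 1352/3 + 2123 = 7721/3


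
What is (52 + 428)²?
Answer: 230400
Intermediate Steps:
(52 + 428)² = 480² = 230400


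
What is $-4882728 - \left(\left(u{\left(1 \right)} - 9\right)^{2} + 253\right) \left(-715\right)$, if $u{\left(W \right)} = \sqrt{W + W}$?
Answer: $-4642488 - 12870 \sqrt{2} \approx -4.6607 \cdot 10^{6}$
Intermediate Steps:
$u{\left(W \right)} = \sqrt{2} \sqrt{W}$ ($u{\left(W \right)} = \sqrt{2 W} = \sqrt{2} \sqrt{W}$)
$-4882728 - \left(\left(u{\left(1 \right)} - 9\right)^{2} + 253\right) \left(-715\right) = -4882728 - \left(\left(\sqrt{2} \sqrt{1} - 9\right)^{2} + 253\right) \left(-715\right) = -4882728 - \left(\left(\sqrt{2} \cdot 1 - 9\right)^{2} + 253\right) \left(-715\right) = -4882728 - \left(\left(\sqrt{2} - 9\right)^{2} + 253\right) \left(-715\right) = -4882728 - \left(\left(-9 + \sqrt{2}\right)^{2} + 253\right) \left(-715\right) = -4882728 - \left(253 + \left(-9 + \sqrt{2}\right)^{2}\right) \left(-715\right) = -4882728 - \left(-180895 - 715 \left(-9 + \sqrt{2}\right)^{2}\right) = -4882728 + \left(180895 + 715 \left(-9 + \sqrt{2}\right)^{2}\right) = -4701833 + 715 \left(-9 + \sqrt{2}\right)^{2}$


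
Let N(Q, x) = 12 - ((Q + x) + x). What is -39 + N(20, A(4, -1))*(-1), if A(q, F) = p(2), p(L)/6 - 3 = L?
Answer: 29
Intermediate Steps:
p(L) = 18 + 6*L
A(q, F) = 30 (A(q, F) = 18 + 6*2 = 18 + 12 = 30)
N(Q, x) = 12 - Q - 2*x (N(Q, x) = 12 - (Q + 2*x) = 12 + (-Q - 2*x) = 12 - Q - 2*x)
-39 + N(20, A(4, -1))*(-1) = -39 + (12 - 1*20 - 2*30)*(-1) = -39 + (12 - 20 - 60)*(-1) = -39 - 68*(-1) = -39 + 68 = 29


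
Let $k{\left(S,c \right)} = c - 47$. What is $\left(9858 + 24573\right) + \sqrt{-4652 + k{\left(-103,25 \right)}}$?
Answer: $34431 + i \sqrt{4674} \approx 34431.0 + 68.367 i$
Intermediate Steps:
$k{\left(S,c \right)} = -47 + c$ ($k{\left(S,c \right)} = c - 47 = -47 + c$)
$\left(9858 + 24573\right) + \sqrt{-4652 + k{\left(-103,25 \right)}} = \left(9858 + 24573\right) + \sqrt{-4652 + \left(-47 + 25\right)} = 34431 + \sqrt{-4652 - 22} = 34431 + \sqrt{-4674} = 34431 + i \sqrt{4674}$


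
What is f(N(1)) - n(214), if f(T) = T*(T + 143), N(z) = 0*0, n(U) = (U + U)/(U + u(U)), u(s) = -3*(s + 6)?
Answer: 214/223 ≈ 0.95964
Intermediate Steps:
u(s) = -18 - 3*s (u(s) = -3*(6 + s) = -18 - 3*s)
n(U) = 2*U/(-18 - 2*U) (n(U) = (U + U)/(U + (-18 - 3*U)) = (2*U)/(-18 - 2*U) = 2*U/(-18 - 2*U))
N(z) = 0
f(T) = T*(143 + T)
f(N(1)) - n(214) = 0*(143 + 0) - (-1)*214/(9 + 214) = 0*143 - (-1)*214/223 = 0 - (-1)*214/223 = 0 - 1*(-214/223) = 0 + 214/223 = 214/223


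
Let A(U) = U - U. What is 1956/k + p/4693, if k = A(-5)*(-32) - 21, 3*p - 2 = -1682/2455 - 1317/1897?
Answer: -2035723226553/21855934555 ≈ -93.143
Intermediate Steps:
A(U) = 0
p = 963427/4657135 (p = ⅔ + (-1682/2455 - 1317/1897)/3 = ⅔ + (⅓)*(-6423989/4657135) = ⅔ - 6423989/13971405 = 963427/4657135 ≈ 0.20687)
k = -21 (k = 0*(-32) - 21 = 0 - 21 = -21)
1956/k + p/4693 = 1956/(-21) + (963427/4657135)/4693 = 1956*(-1/21) + (963427/4657135)*(1/4693) = -652/7 + 963427/21855934555 = -2035723226553/21855934555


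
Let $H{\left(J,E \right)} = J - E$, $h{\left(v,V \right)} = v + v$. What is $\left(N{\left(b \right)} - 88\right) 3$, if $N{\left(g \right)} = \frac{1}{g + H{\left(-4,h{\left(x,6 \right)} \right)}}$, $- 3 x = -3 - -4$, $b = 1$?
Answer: $- \frac{1857}{7} \approx -265.29$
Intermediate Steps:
$x = - \frac{1}{3}$ ($x = - \frac{-3 - -4}{3} = - \frac{-3 + 4}{3} = \left(- \frac{1}{3}\right) 1 = - \frac{1}{3} \approx -0.33333$)
$h{\left(v,V \right)} = 2 v$
$N{\left(g \right)} = \frac{1}{- \frac{10}{3} + g}$ ($N{\left(g \right)} = \frac{1}{g - \left(4 + 2 \left(- \frac{1}{3}\right)\right)} = \frac{1}{g - \frac{10}{3}} = \frac{1}{- \frac{10}{3} + g}$)
$\left(N{\left(b \right)} - 88\right) 3 = \left(\frac{3}{-10 + 3 \cdot 1} - 88\right) 3 = \left(\frac{3}{-10 + 3} - 88\right) 3 = \left(\frac{3}{-7} - 88\right) 3 = \left(3 \left(- \frac{1}{7}\right) - 88\right) 3 = \left(- \frac{3}{7} - 88\right) 3 = \left(- \frac{619}{7}\right) 3 = - \frac{1857}{7}$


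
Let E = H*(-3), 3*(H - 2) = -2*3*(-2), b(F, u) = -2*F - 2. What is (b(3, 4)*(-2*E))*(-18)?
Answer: 5184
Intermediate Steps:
b(F, u) = -2 - 2*F
H = 6 (H = 2 + (-2*3*(-2))/3 = 2 + (-6*(-2))/3 = 2 + (⅓)*12 = 2 + 4 = 6)
E = -18 (E = 6*(-3) = -18)
(b(3, 4)*(-2*E))*(-18) = ((-2 - 2*3)*(-2*(-18)))*(-18) = ((-2 - 6)*36)*(-18) = -8*36*(-18) = -288*(-18) = 5184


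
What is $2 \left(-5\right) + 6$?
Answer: $-4$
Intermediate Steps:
$2 \left(-5\right) + 6 = -10 + 6 = -4$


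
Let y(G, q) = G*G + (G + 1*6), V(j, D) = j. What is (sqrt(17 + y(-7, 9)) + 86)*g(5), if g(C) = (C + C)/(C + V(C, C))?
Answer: 86 + sqrt(65) ≈ 94.062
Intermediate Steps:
y(G, q) = 6 + G + G**2 (y(G, q) = G**2 + (G + 6) = G**2 + (6 + G) = 6 + G + G**2)
g(C) = 1 (g(C) = (C + C)/(C + C) = (2*C)/((2*C)) = (2*C)*(1/(2*C)) = 1)
(sqrt(17 + y(-7, 9)) + 86)*g(5) = (sqrt(17 + (6 - 7 + (-7)**2)) + 86)*1 = (sqrt(17 + (6 - 7 + 49)) + 86)*1 = (sqrt(17 + 48) + 86)*1 = (sqrt(65) + 86)*1 = (86 + sqrt(65))*1 = 86 + sqrt(65)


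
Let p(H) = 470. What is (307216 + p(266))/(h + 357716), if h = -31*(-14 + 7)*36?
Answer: 153843/182764 ≈ 0.84176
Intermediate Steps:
h = 7812 (h = -31*(-7)*36 = 217*36 = 7812)
(307216 + p(266))/(h + 357716) = (307216 + 470)/(7812 + 357716) = 307686/365528 = 307686*(1/365528) = 153843/182764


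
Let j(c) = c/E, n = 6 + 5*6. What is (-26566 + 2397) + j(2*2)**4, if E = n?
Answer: -158572808/6561 ≈ -24169.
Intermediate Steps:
n = 36 (n = 6 + 30 = 36)
E = 36
j(c) = c/36
(-26566 + 2397) + j(2*2)**4 = (-26566 + 2397) + ((2*2)/36)**4 = -24169 + ((1/36)*4)**4 = -24169 + (1/9)**4 = -24169 + 1/6561 = -158572808/6561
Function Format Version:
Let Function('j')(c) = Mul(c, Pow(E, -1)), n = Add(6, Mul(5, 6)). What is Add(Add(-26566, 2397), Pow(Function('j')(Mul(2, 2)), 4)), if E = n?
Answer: Rational(-158572808, 6561) ≈ -24169.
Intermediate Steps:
n = 36 (n = Add(6, 30) = 36)
E = 36
Function('j')(c) = Mul(Rational(1, 36), c) (Function('j')(c) = Mul(c, Pow(36, -1)) = Mul(c, Rational(1, 36)) = Mul(Rational(1, 36), c))
Add(Add(-26566, 2397), Pow(Function('j')(Mul(2, 2)), 4)) = Add(Add(-26566, 2397), Pow(Mul(Rational(1, 36), Mul(2, 2)), 4)) = Add(-24169, Pow(Mul(Rational(1, 36), 4), 4)) = Add(-24169, Pow(Rational(1, 9), 4)) = Add(-24169, Rational(1, 6561)) = Rational(-158572808, 6561)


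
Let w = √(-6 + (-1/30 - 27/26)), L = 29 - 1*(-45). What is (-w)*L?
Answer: -74*I*√268905/195 ≈ -196.79*I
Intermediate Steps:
L = 74 (L = 29 + 45 = 74)
w = I*√268905/195 (w = √(-6 + (-1*1/30 - 27*1/26)) = √(-6 + (-1/30 - 27/26)) = √(-6 - 209/195) = √(-1379/195) = I*√268905/195 ≈ 2.6593*I)
(-w)*L = -I*√268905/195*74 = -74*I*√268905/195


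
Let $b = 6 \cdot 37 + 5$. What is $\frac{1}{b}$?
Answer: $\frac{1}{227} \approx 0.0044053$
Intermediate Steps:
$b = 227$ ($b = 222 + 5 = 227$)
$\frac{1}{b} = \frac{1}{227}$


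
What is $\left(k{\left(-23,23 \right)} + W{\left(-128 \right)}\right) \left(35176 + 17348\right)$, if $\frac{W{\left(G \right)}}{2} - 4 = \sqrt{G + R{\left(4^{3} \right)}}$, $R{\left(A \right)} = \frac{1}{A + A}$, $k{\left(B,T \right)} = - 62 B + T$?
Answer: $76527468 + \frac{13131 i \sqrt{32766}}{2} \approx 7.6527 \cdot 10^{7} + 1.1884 \cdot 10^{6} i$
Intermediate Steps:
$k{\left(B,T \right)} = T - 62 B$
$R{\left(A \right)} = \frac{1}{2 A}$
$W{\left(G \right)} = 8 + 2 \sqrt{\frac{1}{128} + G}$ ($W{\left(G \right)} = 8 + 2 \sqrt{G + \frac{1}{2 \cdot 4^{3}}} = 8 + 2 \sqrt{G + \frac{1}{2 \cdot 64}} = 8 + 2 \sqrt{G + \frac{1}{2} \cdot \frac{1}{64}} = 8 + 2 \sqrt{G + \frac{1}{128}} = 8 + 2 \sqrt{\frac{1}{128} + G}$)
$\left(k{\left(-23,23 \right)} + W{\left(-128 \right)}\right) \left(35176 + 17348\right) = \left(\left(23 - -1426\right) + \left(8 + \frac{\sqrt{2 + 256 \left(-128\right)}}{8}\right)\right) \left(35176 + 17348\right) = \left(\left(23 + 1426\right) + \left(8 + \frac{\sqrt{2 - 32768}}{8}\right)\right) 52524 = \left(1449 + \left(8 + \frac{\sqrt{-32766}}{8}\right)\right) 52524 = \left(1449 + \left(8 + \frac{i \sqrt{32766}}{8}\right)\right) 52524 = \left(1457 + \frac{i \sqrt{32766}}{8}\right) 52524 = 76527468 + \frac{13131 i \sqrt{32766}}{2}$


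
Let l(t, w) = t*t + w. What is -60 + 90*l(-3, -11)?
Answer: -240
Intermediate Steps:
l(t, w) = w + t**2 (l(t, w) = t**2 + w = w + t**2)
-60 + 90*l(-3, -11) = -60 + 90*(-11 + (-3)**2) = -60 + 90*(-11 + 9) = -60 + 90*(-2) = -60 - 180 = -240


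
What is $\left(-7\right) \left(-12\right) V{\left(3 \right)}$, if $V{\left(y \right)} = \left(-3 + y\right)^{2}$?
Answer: $0$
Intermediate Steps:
$\left(-7\right) \left(-12\right) V{\left(3 \right)} = \left(-7\right) \left(-12\right) \left(-3 + 3\right)^{2} = 84 \cdot 0^{2} = 84 \cdot 0 = 0$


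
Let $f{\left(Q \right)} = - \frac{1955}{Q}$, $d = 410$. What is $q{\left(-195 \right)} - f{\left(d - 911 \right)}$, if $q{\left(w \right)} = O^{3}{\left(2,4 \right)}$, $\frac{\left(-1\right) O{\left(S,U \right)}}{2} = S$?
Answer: $- \frac{34019}{501} \approx -67.902$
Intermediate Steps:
$O{\left(S,U \right)} = - 2 S$
$q{\left(w \right)} = -64$ ($q{\left(w \right)} = \left(\left(-2\right) 2\right)^{3} = \left(-4\right)^{3} = -64$)
$q{\left(-195 \right)} - f{\left(d - 911 \right)} = -64 - - \frac{1955}{410 - 911} = -64 - - \frac{1955}{-501} = -64 - \left(-1955\right) \left(- \frac{1}{501}\right) = -64 - \frac{1955}{501} = - \frac{34019}{501}$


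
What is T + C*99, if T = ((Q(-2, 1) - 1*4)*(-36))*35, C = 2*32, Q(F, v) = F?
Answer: 13896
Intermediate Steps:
C = 64
T = 7560 (T = ((-2 - 1*4)*(-36))*35 = ((-2 - 4)*(-36))*35 = -6*(-36)*35 = 216*35 = 7560)
T + C*99 = 7560 + 64*99 = 7560 + 6336 = 13896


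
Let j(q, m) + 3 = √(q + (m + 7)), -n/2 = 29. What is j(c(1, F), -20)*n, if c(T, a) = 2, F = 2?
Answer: 174 - 58*I*√11 ≈ 174.0 - 192.36*I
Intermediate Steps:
n = -58 (n = -2*29 = -58)
j(q, m) = -3 + √(7 + m + q) (j(q, m) = -3 + √(q + (m + 7)) = -3 + √(q + (7 + m)) = -3 + √(7 + m + q))
j(c(1, F), -20)*n = (-3 + √(7 - 20 + 2))*(-58) = (-3 + √(-11))*(-58) = (-3 + I*√11)*(-58) = 174 - 58*I*√11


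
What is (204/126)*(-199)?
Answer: -6766/21 ≈ -322.19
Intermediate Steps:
(204/126)*(-199) = ((1/126)*204)*(-199) = (34/21)*(-199) = -6766/21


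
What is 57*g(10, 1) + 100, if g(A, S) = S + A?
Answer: 727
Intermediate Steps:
g(A, S) = A + S
57*g(10, 1) + 100 = 57*(10 + 1) + 100 = 57*11 + 100 = 627 + 100 = 727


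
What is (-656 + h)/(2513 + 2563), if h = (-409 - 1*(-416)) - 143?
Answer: -22/141 ≈ -0.15603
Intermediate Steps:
h = -136 (h = (-409 + 416) - 143 = 7 - 143 = -136)
(-656 + h)/(2513 + 2563) = (-656 - 136)/(2513 + 2563) = -792/5076 = -792*1/5076 = -22/141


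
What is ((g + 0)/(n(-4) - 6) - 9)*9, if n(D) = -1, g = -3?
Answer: -540/7 ≈ -77.143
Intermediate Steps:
((g + 0)/(n(-4) - 6) - 9)*9 = ((-3 + 0)/(-1 - 6) - 9)*9 = (-3/(-7) - 9)*9 = (-3*(-⅐) - 9)*9 = (3/7 - 9)*9 = -60/7*9 = -540/7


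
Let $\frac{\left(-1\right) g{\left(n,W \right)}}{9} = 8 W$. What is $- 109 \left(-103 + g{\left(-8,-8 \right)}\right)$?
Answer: $-51557$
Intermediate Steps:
$g{\left(n,W \right)} = - 72 W$ ($g{\left(n,W \right)} = - 9 \cdot 8 W = - 72 W$)
$- 109 \left(-103 + g{\left(-8,-8 \right)}\right) = - 109 \left(-103 - -576\right) = - 109 \left(-103 + 576\right) = \left(-109\right) 473 = -51557$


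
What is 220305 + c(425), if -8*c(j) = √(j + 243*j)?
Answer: 220305 - 5*√1037/4 ≈ 2.2026e+5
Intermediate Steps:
c(j) = -√61*√j/4 (c(j) = -√(j + 243*j)/8 = -2*√61*√j/8 = -√61*√j/4)
220305 + c(425) = 220305 - √61*√425/4 = 220305 - √61*5*√17/4 = 220305 - 5*√1037/4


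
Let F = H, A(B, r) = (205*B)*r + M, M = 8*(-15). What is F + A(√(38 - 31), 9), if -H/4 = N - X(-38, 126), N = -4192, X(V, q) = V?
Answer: 16496 + 1845*√7 ≈ 21377.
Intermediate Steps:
M = -120
A(B, r) = -120 + 205*B*r (A(B, r) = (205*B)*r - 120 = 205*B*r - 120 = -120 + 205*B*r)
H = 16616 (H = -4*(-4192 - 1*(-38)) = -4*(-4192 + 38) = -4*(-4154) = 16616)
F = 16616
F + A(√(38 - 31), 9) = 16616 + (-120 + 205*√(38 - 31)*9) = 16616 + (-120 + 205*√7*9) = 16616 + (-120 + 1845*√7) = 16496 + 1845*√7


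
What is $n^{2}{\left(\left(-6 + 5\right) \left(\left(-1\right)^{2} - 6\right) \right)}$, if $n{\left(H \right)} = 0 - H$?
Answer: $25$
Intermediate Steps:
$n{\left(H \right)} = - H$
$n^{2}{\left(\left(-6 + 5\right) \left(\left(-1\right)^{2} - 6\right) \right)} = \left(- \left(-6 + 5\right) \left(\left(-1\right)^{2} - 6\right)\right)^{2} = \left(- \left(-1\right) \left(1 - 6\right)\right)^{2} = \left(- \left(-1\right) \left(-5\right)\right)^{2} = \left(\left(-1\right) 5\right)^{2} = \left(-5\right)^{2} = 25$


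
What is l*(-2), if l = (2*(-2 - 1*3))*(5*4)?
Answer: 400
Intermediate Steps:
l = -200 (l = (2*(-2 - 3))*20 = (2*(-5))*20 = -10*20 = -200)
l*(-2) = -200*(-2) = 400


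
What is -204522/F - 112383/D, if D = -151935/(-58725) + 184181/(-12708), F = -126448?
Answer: 39284702198123367/4161187896488 ≈ 9440.8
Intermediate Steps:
D = -65816587/5527980 (D = -151935*(-1/58725) + 184181*(-1/12708) = 10129/3915 - 184181/12708 = -65816587/5527980 ≈ -11.906)
-204522/F - 112383/D = -204522/(-126448) - 112383/(-65816587/5527980) = -204522*(-1/126448) - 112383*(-5527980/65816587) = 102261/63224 + 621250976340/65816587 = 39284702198123367/4161187896488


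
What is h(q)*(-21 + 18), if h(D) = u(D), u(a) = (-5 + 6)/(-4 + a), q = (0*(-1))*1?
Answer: ¾ ≈ 0.75000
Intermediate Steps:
q = 0 (q = 0*1 = 0)
u(a) = 1/(-4 + a)
h(D) = 1/(-4 + D)
h(q)*(-21 + 18) = (-21 + 18)/(-4 + 0) = -3/(-4) = -¼*(-3) = ¾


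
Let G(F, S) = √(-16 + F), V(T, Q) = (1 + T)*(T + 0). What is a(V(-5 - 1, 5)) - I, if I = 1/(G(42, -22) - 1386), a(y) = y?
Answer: 28815243/960485 + √26/1920970 ≈ 30.001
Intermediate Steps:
V(T, Q) = T*(1 + T) (V(T, Q) = (1 + T)*T = T*(1 + T))
I = 1/(-1386 + √26) (I = 1/(√(-16 + 42) - 1386) = 1/(√26 - 1386) = 1/(-1386 + √26) ≈ -0.00072416)
a(V(-5 - 1, 5)) - I = (-5 - 1)*(1 + (-5 - 1)) - (-693/960485 - √26/1920970) = -6*(1 - 6) + (693/960485 + √26/1920970) = -6*(-5) + (693/960485 + √26/1920970) = 30 + (693/960485 + √26/1920970) = 28815243/960485 + √26/1920970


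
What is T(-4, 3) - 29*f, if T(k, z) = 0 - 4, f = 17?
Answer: -497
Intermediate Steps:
T(k, z) = -4
T(-4, 3) - 29*f = -4 - 29*17 = -4 - 493 = -497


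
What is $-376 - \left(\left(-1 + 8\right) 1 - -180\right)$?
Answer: $-563$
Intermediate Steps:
$-376 - \left(\left(-1 + 8\right) 1 - -180\right) = -376 - \left(7 \cdot 1 + 180\right) = -376 - \left(7 + 180\right) = -376 - 187 = -563$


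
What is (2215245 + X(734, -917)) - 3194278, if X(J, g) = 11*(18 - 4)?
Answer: -978879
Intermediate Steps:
X(J, g) = 154 (X(J, g) = 11*14 = 154)
(2215245 + X(734, -917)) - 3194278 = (2215245 + 154) - 3194278 = 2215399 - 3194278 = -978879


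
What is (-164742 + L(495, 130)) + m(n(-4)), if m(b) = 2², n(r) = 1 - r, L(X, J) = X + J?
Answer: -164113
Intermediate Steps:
L(X, J) = J + X
m(b) = 4
(-164742 + L(495, 130)) + m(n(-4)) = (-164742 + (130 + 495)) + 4 = (-164742 + 625) + 4 = -164117 + 4 = -164113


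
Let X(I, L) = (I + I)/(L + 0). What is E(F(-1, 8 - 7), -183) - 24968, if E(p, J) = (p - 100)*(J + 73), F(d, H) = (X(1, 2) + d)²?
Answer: -13968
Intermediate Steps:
X(I, L) = 2*I/L (X(I, L) = (2*I)/L = 2*I/L)
F(d, H) = (1 + d)² (F(d, H) = (2*1/2 + d)² = (2*1*(½) + d)² = (1 + d)²)
E(p, J) = (-100 + p)*(73 + J)
E(F(-1, 8 - 7), -183) - 24968 = (-7300 - 100*(-183) + 73*(1 - 1)² - 183*(1 - 1)²) - 24968 = (-7300 + 18300 + 73*0² - 183*0²) - 24968 = (-7300 + 18300 + 73*0 - 183*0) - 24968 = (-7300 + 18300 + 0 + 0) - 24968 = 11000 - 24968 = -13968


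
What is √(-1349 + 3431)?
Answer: √2082 ≈ 45.629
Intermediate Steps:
√(-1349 + 3431) = √2082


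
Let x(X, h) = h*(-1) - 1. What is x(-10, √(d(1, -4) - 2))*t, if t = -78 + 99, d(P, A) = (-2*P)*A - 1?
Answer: -21 - 21*√5 ≈ -67.957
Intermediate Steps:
d(P, A) = -1 - 2*A*P (d(P, A) = -2*A*P - 1 = -1 - 2*A*P)
x(X, h) = -1 - h (x(X, h) = -h - 1 = -1 - h)
t = 21
x(-10, √(d(1, -4) - 2))*t = (-1 - √((-1 - 2*(-4)*1) - 2))*21 = (-1 - √((-1 + 8) - 2))*21 = (-1 - √(7 - 2))*21 = (-1 - √5)*21 = -21 - 21*√5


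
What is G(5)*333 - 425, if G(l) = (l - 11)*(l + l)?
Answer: -20405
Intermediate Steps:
G(l) = 2*l*(-11 + l) (G(l) = (-11 + l)*(2*l) = 2*l*(-11 + l))
G(5)*333 - 425 = (2*5*(-11 + 5))*333 - 425 = (2*5*(-6))*333 - 425 = -60*333 - 425 = -19980 - 425 = -20405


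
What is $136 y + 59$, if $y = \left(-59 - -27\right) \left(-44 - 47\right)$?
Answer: $396091$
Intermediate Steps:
$y = 2912$ ($y = \left(-59 + \left(-6 + 33\right)\right) \left(-91\right) = \left(-59 + 27\right) \left(-91\right) = \left(-32\right) \left(-91\right) = 2912$)
$136 y + 59 = 136 \cdot 2912 + 59 = 396032 + 59 = 396091$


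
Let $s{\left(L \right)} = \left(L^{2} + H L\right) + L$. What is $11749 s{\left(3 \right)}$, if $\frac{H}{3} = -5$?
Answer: $-387717$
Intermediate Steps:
$H = -15$ ($H = 3 \left(-5\right) = -15$)
$s{\left(L \right)} = L^{2} - 14 L$ ($s{\left(L \right)} = \left(L^{2} - 15 L\right) + L = L^{2} - 14 L$)
$11749 s{\left(3 \right)} = 11749 \cdot 3 \left(-14 + 3\right) = 11749 \cdot 3 \left(-11\right) = 11749 \left(-33\right) = -387717$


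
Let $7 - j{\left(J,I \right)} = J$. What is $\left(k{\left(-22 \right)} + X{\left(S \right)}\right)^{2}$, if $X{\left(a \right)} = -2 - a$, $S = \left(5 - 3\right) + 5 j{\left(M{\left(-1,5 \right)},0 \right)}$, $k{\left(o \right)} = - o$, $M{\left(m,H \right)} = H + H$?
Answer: $1089$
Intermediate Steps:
$M{\left(m,H \right)} = 2 H$
$j{\left(J,I \right)} = 7 - J$
$S = -13$ ($S = \left(5 - 3\right) + 5 \left(7 - 2 \cdot 5\right) = 2 + 5 \left(7 - 10\right) = 2 + 5 \left(-3\right) = 2 - 15 = -13$)
$\left(k{\left(-22 \right)} + X{\left(S \right)}\right)^{2} = \left(\left(-1\right) \left(-22\right) - -11\right)^{2} = \left(22 + \left(-2 + 13\right)\right)^{2} = \left(22 + 11\right)^{2} = 33^{2} = 1089$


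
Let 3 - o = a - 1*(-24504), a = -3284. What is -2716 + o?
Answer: -23933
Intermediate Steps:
o = -21217 (o = 3 - (-3284 - 1*(-24504)) = 3 - (-3284 + 24504) = 3 - 1*21220 = 3 - 21220 = -21217)
-2716 + o = -2716 - 21217 = -23933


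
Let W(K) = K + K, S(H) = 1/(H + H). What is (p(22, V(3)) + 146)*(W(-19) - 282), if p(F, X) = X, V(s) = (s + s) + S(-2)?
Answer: -48560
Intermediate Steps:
S(H) = 1/(2*H)
V(s) = -¼ + 2*s (V(s) = (s + s) + (½)/(-2) = 2*s + (½)*(-½) = 2*s - ¼ = -¼ + 2*s)
W(K) = 2*K
(p(22, V(3)) + 146)*(W(-19) - 282) = ((-¼ + 2*3) + 146)*(2*(-19) - 282) = ((-¼ + 6) + 146)*(-38 - 282) = (23/4 + 146)*(-320) = (607/4)*(-320) = -48560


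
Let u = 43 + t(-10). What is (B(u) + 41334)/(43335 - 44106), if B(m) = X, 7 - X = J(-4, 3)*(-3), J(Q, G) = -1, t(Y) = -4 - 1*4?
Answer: -41338/771 ≈ -53.616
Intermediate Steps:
t(Y) = -8 (t(Y) = -4 - 4 = -8)
X = 4 (X = 7 - (-1)*(-3) = 7 - 1*3 = 7 - 3 = 4)
u = 35 (u = 43 - 8 = 35)
B(m) = 4
(B(u) + 41334)/(43335 - 44106) = (4 + 41334)/(43335 - 44106) = 41338/(-771) = 41338*(-1/771) = -41338/771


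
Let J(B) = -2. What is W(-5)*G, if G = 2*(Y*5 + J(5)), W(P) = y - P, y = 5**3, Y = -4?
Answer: -5720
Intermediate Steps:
y = 125
W(P) = 125 - P
G = -44 (G = 2*(-4*5 - 2) = 2*(-20 - 2) = 2*(-22) = -44)
W(-5)*G = (125 - 1*(-5))*(-44) = (125 + 5)*(-44) = 130*(-44) = -5720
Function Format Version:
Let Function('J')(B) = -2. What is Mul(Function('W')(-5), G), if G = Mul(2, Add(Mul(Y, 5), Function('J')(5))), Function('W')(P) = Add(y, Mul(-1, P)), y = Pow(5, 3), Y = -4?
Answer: -5720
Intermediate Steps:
y = 125
Function('W')(P) = Add(125, Mul(-1, P))
G = -44 (G = Mul(2, Add(Mul(-4, 5), -2)) = Mul(2, Add(-20, -2)) = Mul(2, -22) = -44)
Mul(Function('W')(-5), G) = Mul(Add(125, Mul(-1, -5)), -44) = Mul(Add(125, 5), -44) = Mul(130, -44) = -5720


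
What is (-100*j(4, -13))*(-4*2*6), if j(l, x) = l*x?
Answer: -249600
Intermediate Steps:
(-100*j(4, -13))*(-4*2*6) = (-400*(-13))*(-4*2*6) = (-100*(-52))*(-8*6) = 5200*(-48) = -249600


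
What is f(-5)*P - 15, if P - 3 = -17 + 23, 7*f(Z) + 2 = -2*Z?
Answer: -33/7 ≈ -4.7143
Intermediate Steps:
f(Z) = -2/7 - 2*Z/7 (f(Z) = -2/7 + (-2*Z)/7 = -2/7 - 2*Z/7)
P = 9 (P = 3 + (-17 + 23) = 3 + 6 = 9)
f(-5)*P - 15 = (-2/7 - 2/7*(-5))*9 - 15 = (-2/7 + 10/7)*9 - 15 = (8/7)*9 - 15 = 72/7 - 15 = -33/7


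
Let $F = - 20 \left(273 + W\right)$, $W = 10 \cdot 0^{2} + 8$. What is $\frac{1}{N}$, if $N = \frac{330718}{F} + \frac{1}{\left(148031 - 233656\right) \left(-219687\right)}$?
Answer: $- \frac{10571613048750}{622103687589563} \approx -0.016993$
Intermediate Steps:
$W = 8$ ($W = 10 \cdot 0 + 8 = 0 + 8 = 8$)
$F = -5620$ ($F = - 20 \left(273 + 8\right) = \left(-20\right) 281 = -5620$)
$N = - \frac{622103687589563}{10571613048750}$ ($N = \frac{330718}{-5620} + \frac{1}{\left(148031 - 233656\right) \left(-219687\right)} = 330718 \left(- \frac{1}{5620}\right) + \frac{1}{-85625} \left(- \frac{1}{219687}\right) = - \frac{165359}{2810} - - \frac{1}{18810699375} = - \frac{165359}{2810} + \frac{1}{18810699375} = - \frac{622103687589563}{10571613048750} \approx -58.847$)
$\frac{1}{N} = \frac{1}{- \frac{622103687589563}{10571613048750}} = - \frac{10571613048750}{622103687589563}$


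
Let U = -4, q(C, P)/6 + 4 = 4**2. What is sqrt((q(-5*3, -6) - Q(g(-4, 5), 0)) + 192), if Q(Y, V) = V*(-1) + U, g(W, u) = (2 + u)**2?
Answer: 2*sqrt(67) ≈ 16.371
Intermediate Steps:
q(C, P) = 72 (q(C, P) = -24 + 6*4**2 = -24 + 6*16 = -24 + 96 = 72)
Q(Y, V) = -4 - V (Q(Y, V) = V*(-1) - 4 = -V - 4 = -4 - V)
sqrt((q(-5*3, -6) - Q(g(-4, 5), 0)) + 192) = sqrt((72 - (-4 - 1*0)) + 192) = sqrt((72 - (-4 + 0)) + 192) = sqrt((72 - 1*(-4)) + 192) = sqrt((72 + 4) + 192) = sqrt(76 + 192) = sqrt(268) = 2*sqrt(67)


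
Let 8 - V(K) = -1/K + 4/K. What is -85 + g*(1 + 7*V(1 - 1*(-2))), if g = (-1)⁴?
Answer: -35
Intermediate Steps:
g = 1
V(K) = 8 - 3/K (V(K) = 8 - (-1/K + 4/K) = 8 - 3/K)
-85 + g*(1 + 7*V(1 - 1*(-2))) = -85 + 1*(1 + 7*(8 - 3/(1 - 1*(-2)))) = -85 + 1*(1 + 7*(8 - 3/(1 + 2))) = -85 + 1*(1 + 7*(8 - 3/3)) = -85 + 1*(1 + 7*(8 - 3*⅓)) = -85 + 1*(1 + 7*(8 - 1)) = -85 + 1*(1 + 7*7) = -85 + 1*(1 + 49) = -85 + 1*50 = -85 + 50 = -35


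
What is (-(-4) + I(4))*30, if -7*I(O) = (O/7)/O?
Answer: 5850/49 ≈ 119.39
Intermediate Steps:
I(O) = -1/49 (I(O) = -O/7/(7*O) = -⅐*⅐ = -1/49)
(-(-4) + I(4))*30 = (-(-4) - 1/49)*30 = (-4*(-1) - 1/49)*30 = (4 - 1/49)*30 = (195/49)*30 = 5850/49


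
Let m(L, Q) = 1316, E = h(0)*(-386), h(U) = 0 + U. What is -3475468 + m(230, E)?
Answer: -3474152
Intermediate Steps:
h(U) = U
E = 0 (E = 0*(-386) = 0)
-3475468 + m(230, E) = -3475468 + 1316 = -3474152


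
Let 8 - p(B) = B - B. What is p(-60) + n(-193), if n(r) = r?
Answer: -185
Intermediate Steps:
p(B) = 8 (p(B) = 8 - (B - B) = 8 - 1*0 = 8 + 0 = 8)
p(-60) + n(-193) = 8 - 193 = -185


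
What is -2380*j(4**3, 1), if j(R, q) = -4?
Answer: 9520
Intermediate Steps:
-2380*j(4**3, 1) = -2380*(-4) = 9520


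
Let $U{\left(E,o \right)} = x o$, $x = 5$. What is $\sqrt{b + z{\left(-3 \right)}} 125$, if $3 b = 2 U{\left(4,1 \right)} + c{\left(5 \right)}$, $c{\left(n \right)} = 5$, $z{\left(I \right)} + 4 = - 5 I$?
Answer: $500$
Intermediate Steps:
$z{\left(I \right)} = -4 - 5 I$
$U{\left(E,o \right)} = 5 o$
$b = 5$ ($b = \frac{2 \cdot 5 \cdot 1 + 5}{3} = \frac{2 \cdot 5 + 5}{3} = \frac{10 + 5}{3} = \frac{1}{3} \cdot 15 = 5$)
$\sqrt{b + z{\left(-3 \right)}} 125 = \sqrt{5 - -11} \cdot 125 = \sqrt{5 + \left(-4 + 15\right)} 125 = \sqrt{5 + 11} \cdot 125 = \sqrt{16} \cdot 125 = 4 \cdot 125 = 500$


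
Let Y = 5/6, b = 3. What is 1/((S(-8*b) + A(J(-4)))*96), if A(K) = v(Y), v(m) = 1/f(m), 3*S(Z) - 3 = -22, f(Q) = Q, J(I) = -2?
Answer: -5/2464 ≈ -0.0020292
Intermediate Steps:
Y = ⅚ (Y = 5*(⅙) = ⅚ ≈ 0.83333)
S(Z) = -19/3 (S(Z) = 1 + (⅓)*(-22) = 1 - 22/3 = -19/3)
v(m) = 1/m
A(K) = 6/5 (A(K) = 1/(⅚) = 6/5)
1/((S(-8*b) + A(J(-4)))*96) = 1/((-19/3 + 6/5)*96) = 1/(-77/15*96) = 1/(-2464/5) = -5/2464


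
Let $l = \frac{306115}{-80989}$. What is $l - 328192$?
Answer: $- \frac{26580248003}{80989} \approx -3.282 \cdot 10^{5}$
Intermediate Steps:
$l = - \frac{306115}{80989}$ ($l = 306115 \left(- \frac{1}{80989}\right) = - \frac{306115}{80989} \approx -3.7797$)
$l - 328192 = - \frac{306115}{80989} - 328192 = - \frac{26580248003}{80989}$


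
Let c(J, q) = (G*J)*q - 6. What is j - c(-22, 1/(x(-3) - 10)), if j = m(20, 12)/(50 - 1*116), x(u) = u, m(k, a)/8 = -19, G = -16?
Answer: 15178/429 ≈ 35.380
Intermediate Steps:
m(k, a) = -152 (m(k, a) = 8*(-19) = -152)
c(J, q) = -6 - 16*J*q (c(J, q) = (-16*J)*q - 6 = -16*J*q - 6 = -6 - 16*J*q)
j = 76/33 (j = -152/(50 - 1*116) = -152/(50 - 116) = -152/(-66) = -152*(-1/66) = 76/33 ≈ 2.3030)
j - c(-22, 1/(x(-3) - 10)) = 76/33 - (-6 - 16*(-22)/(-3 - 10)) = 76/33 - (-6 - 16*(-22)/(-13)) = 76/33 - (-6 - 16*(-22)*(-1/13)) = 76/33 - (-6 - 352/13) = 76/33 - 1*(-430/13) = 76/33 + 430/13 = 15178/429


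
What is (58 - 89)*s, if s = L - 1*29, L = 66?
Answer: -1147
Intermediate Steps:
s = 37 (s = 66 - 1*29 = 66 - 29 = 37)
(58 - 89)*s = (58 - 89)*37 = -31*37 = -1147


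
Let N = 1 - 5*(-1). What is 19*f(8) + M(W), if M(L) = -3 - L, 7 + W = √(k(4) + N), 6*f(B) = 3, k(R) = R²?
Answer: 27/2 - √22 ≈ 8.8096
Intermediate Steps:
f(B) = ½ (f(B) = (⅙)*3 = ½)
N = 6 (N = 1 + 5 = 6)
W = -7 + √22 (W = -7 + √(4² + 6) = -7 + √(16 + 6) = -7 + √22 ≈ -2.3096)
19*f(8) + M(W) = 19*(½) + (-3 - (-7 + √22)) = 19/2 + (-3 + (7 - √22)) = 19/2 + (4 - √22) = 27/2 - √22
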